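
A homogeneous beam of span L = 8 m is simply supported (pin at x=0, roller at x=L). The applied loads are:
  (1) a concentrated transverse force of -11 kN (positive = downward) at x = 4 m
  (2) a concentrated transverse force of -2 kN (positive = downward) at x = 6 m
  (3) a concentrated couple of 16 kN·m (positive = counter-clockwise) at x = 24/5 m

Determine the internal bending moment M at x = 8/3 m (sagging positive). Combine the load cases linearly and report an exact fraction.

M(8/3) = -32/3 kN·m

Load 1 — point force P=-11 kN at a=4 m (b=L-a=4):
  M_1 = Pbx/L  [x≤a] = (-11)·4·(8/3)/8 = -44/3 kN·m
Load 2 — point force P=-2 kN at a=6 m (b=L-a=2):
  M_2 = Pbx/L  [x≤a] = (-2)·2·(8/3)/8 = -4/3 kN·m
Load 3 — applied couple M₀=16 kN·m at a=24/5 m (b=L-a=16/5):
  M_3 = M₀x/L  [x≤a] = 16·(8/3)/8 = 16/3 kN·m
Superposition: M = Σ M_i = -32/3 kN·m ≈ -10.666667 kN·m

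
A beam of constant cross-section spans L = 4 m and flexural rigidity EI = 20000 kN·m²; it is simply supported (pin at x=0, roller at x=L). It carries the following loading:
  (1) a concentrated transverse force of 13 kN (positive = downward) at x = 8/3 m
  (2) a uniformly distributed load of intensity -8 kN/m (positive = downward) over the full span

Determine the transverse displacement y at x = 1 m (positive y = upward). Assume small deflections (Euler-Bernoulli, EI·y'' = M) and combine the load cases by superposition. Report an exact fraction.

y(1) = 1531/3240000 m

Load 1 — point force P=13 kN at a=8/3 m (b=L-a=4/3):
  y_1 = -Pbx(L²-b²-x²)/(6LEI)  [x≤a] = -13·(4/3)·1·(4²-(4/3)²-1²)/(6·4·20000) = -1547/3240000 m
Load 2 — uniform load w=-8 kN/m over full span:
  y_2 = -wx(L³-2Lx²+x³)/(24EI) = -(-8)·1·(4³-2·4·1²+1³)/(24·20000) = 19/20000 m
Superposition: y = Σ y_i = 1531/3240000 m ≈ 0.000473 m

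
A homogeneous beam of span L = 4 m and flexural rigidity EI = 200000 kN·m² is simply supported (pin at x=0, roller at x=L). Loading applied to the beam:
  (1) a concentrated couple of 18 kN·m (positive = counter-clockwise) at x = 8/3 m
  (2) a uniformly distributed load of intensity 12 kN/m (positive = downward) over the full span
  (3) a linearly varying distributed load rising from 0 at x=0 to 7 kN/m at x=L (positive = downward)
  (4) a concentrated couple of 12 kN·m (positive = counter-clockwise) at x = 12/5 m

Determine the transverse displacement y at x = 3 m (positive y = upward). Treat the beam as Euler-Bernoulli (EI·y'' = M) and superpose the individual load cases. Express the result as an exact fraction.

Load 1 — applied couple M₀=18 kN·m at a=8/3 m (b=L-a=4/3):
  y_1 = (M₀x³/(6L)-M₀(x-a)²/2+C₁x)/EI  [x>a] with C₁=M₀(3b²-L²)/(6L)=-8 = (18·3³/(6·4)-18·(3-(8/3))²/2+(-8)·3)/200000 = -19/800000 m
Load 2 — uniform load w=12 kN/m over full span:
  y_2 = -wx(L³-2Lx²+x³)/(24EI) = -12·3·(4³-2·4·3²+3³)/(24·200000) = -57/400000 m
Load 3 — triangular load w₀=7 kN/m (0→w₀ over full span):
  y_3 = -w₀x(7L⁴-10L²x²+3x⁴)/(360LEI) = -7·3·(7·4⁴-10·4²·3²+3·3⁴)/(360·4·200000) = -833/19200000 m
Load 4 — applied couple M₀=12 kN·m at a=12/5 m (b=L-a=8/5):
  y_4 = (M₀x³/(6L)-M₀(x-a)²/2+C₁x)/EI  [x>a] with C₁=M₀(3b²-L²)/(6L)=-104/25 = (12·3³/(6·4)-12·(3-(12/5))²/2+(-104/25)·3)/200000 = -57/10000000 m
Superposition: y = Σ y_i = -103361/480000000 m ≈ -0.000215 m

y(3) = -103361/480000000 m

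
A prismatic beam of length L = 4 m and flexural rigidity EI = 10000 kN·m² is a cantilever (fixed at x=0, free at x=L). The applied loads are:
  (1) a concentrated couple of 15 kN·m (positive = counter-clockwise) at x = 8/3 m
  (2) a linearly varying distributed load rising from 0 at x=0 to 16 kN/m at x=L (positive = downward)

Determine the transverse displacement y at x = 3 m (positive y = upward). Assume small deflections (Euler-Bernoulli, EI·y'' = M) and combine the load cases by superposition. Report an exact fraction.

Load 1 — applied couple M₀=15 kN·m at a=8/3 m (b=L-a=4/3):
  y_1 = M₀a(2x-a)/(2EI)  [x>a] = 15·(8/3)·(2·3-(8/3))/(2·10000) = 1/150 m
Load 2 — triangular load w₀=16 kN/m (0→w₀ over full span):
  y_2 = (w₀Lx³/12-w₀L²x²/6-w₀x⁵/(120L))/EI = (16·4·3³/12-16·4²·3²/6-16·3⁵/(120·4))/10000 = -2481/100000 m
Superposition: y = Σ y_i = -5443/300000 m ≈ -0.018143 m

y(3) = -5443/300000 m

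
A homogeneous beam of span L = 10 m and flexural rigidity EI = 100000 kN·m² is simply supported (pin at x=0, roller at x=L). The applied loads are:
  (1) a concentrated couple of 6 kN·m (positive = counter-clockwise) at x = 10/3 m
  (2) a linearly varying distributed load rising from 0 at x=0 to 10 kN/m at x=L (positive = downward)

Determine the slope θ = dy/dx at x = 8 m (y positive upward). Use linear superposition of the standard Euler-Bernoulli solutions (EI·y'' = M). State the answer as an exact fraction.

Load 1 — applied couple M₀=6 kN·m at a=10/3 m (b=L-a=20/3):
  θ_1 = (M₀x²/(2L)-M₀(x-a)+C₁)/EI  [x>a] with C₁=M₀(3b²-L²)/(6L)=10/3 = (6·8²/(2·10)-6·(8-(10/3))+(10/3))/100000 = -41/750000 rad
Load 2 — triangular load w₀=10 kN/m (0→w₀ over full span):
  θ_2 = -w₀(7L⁴-30L²x²+15x⁴)/(360LEI) = -10·(7·10⁴-30·10²·8²+15·8⁴)/(360·10·100000) = 757/450000 rad
Superposition: θ = Σ θ_i = 1831/1125000 rad ≈ 0.001628 rad

θ(8) = 1831/1125000 rad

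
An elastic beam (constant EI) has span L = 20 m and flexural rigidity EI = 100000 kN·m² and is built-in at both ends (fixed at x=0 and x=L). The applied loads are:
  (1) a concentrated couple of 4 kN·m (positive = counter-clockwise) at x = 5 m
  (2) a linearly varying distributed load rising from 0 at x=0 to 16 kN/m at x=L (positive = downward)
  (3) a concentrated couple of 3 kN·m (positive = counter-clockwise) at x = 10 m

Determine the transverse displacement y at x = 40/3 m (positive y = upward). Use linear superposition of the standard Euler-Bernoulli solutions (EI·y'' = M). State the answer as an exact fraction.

Load 1 — applied couple M₀=4 kN·m at a=5 m (b=L-a=15):
  y_1 = (R_Ax³/6 - M_Ax²/2 - M₀(x-a)²/2)/EI  [x>a] with R_A=9/40, M_A=-3/4 = ((9/40)·(40/3)³/6 - (-3/4)·(40/3)²/2 - 4·((40/3)-5)²/2)/100000 = 1/6000 m
Load 2 — triangular load w₀=16 kN/m (0→w₀ over full span):
  y_2 = -w₀x²(L-x)²(x+2L)/(120LEI) = -16·(40/3)²·(20-(40/3))²·((40/3)+2·20)/(120·20·100000) = -512/18225 m
Load 3 — applied couple M₀=3 kN·m at a=10 m (b=L-a=10):
  y_3 = (R_Ax³/6 - M_Ax²/2 - M₀(x-a)²/2)/EI  [x>a] with R_A=9/40, M_A=3/4 = ((9/40)·(40/3)³/6 - (3/4)·(40/3)²/2 - 3·((40/3)-10)²/2)/100000 = 1/18000 m
Superposition: y = Σ y_i = -10159/364500 m ≈ -0.027871 m

y(40/3) = -10159/364500 m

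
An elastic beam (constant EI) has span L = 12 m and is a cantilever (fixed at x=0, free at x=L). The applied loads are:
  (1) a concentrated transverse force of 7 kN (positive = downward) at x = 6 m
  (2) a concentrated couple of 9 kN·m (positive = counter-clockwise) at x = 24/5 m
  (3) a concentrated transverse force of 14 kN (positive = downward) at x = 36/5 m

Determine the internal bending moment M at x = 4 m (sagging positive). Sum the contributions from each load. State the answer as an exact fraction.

Load 1 — point force P=7 kN at a=6 m (b=L-a=6):
  M_1 = -P(a-x)  [x≤a] = -7·(6-4) = -14 kN·m
Load 2 — applied couple M₀=9 kN·m at a=24/5 m (b=L-a=36/5):
  M_2 = M₀  [x≤a] = 9 = 9 kN·m
Load 3 — point force P=14 kN at a=36/5 m (b=L-a=24/5):
  M_3 = -P(a-x)  [x≤a] = -14·((36/5)-4) = -224/5 kN·m
Superposition: M = Σ M_i = -249/5 kN·m ≈ -49.800000 kN·m

M(4) = -249/5 kN·m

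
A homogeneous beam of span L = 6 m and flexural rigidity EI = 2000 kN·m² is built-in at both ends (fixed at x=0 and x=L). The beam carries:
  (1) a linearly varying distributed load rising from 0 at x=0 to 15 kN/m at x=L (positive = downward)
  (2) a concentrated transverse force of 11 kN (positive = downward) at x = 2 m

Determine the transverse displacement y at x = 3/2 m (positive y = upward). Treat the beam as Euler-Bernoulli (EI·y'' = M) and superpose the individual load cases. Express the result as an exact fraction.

Load 1 — triangular load w₀=15 kN/m (0→w₀ over full span):
  y_1 = -w₀x²(L-x)²(x+2L)/(120LEI) = -15·(3/2)²·(6-(3/2))²·((3/2)+2·6)/(120·6·2000) = -6561/1024000 m
Load 2 — point force P=11 kN at a=2 m (b=L-a=4):
  y_2 = -Pb²x²(3aL-(3a+b)x)/(6L³EI)  [x≤a] = -11·4²·(3/2)²·(3·2·6-(3·2+4)·(3/2))/(6·6³·2000) = -77/24000 m
Superposition: y = Σ y_i = -29539/3072000 m ≈ -0.009616 m

y(3/2) = -29539/3072000 m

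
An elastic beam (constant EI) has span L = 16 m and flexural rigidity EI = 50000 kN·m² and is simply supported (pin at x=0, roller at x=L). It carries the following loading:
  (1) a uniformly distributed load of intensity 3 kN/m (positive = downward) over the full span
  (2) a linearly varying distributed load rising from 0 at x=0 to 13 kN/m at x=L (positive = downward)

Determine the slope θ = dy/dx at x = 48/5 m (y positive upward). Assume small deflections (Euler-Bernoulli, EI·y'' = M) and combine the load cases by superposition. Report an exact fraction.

Load 1 — uniform load w=3 kN/m over full span:
  θ_1 = -w(L³-6Lx²+4x³)/(24EI) = -3·(16³-6·16·(48/5)²+4·(48/5)³)/(24·50000) = 1184/390625 rad
Load 2 — triangular load w₀=13 kN/m (0→w₀ over full span):
  θ_2 = -w₀(7L⁴-30L²x²+15x⁴)/(360LEI) = -13·(7·16⁴-30·16²·(48/5)²+15·(48/5)⁴)/(360·16·50000) = 96512/17578125 rad
Superposition: θ = Σ θ_i = 149792/17578125 rad ≈ 0.008522 rad

θ(48/5) = 149792/17578125 rad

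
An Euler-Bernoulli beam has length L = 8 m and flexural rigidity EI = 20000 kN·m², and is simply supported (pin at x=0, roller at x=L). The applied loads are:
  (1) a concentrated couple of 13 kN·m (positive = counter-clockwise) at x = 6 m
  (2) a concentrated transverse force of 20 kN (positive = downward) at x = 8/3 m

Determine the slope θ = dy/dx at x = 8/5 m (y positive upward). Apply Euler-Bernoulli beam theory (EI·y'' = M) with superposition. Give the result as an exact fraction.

θ(8/5) = -598987/162000000 rad

Load 1 — applied couple M₀=13 kN·m at a=6 m (b=L-a=2):
  θ_1 = (M₀x²/(2L)+C₁)/EI  [x≤a] with C₁=M₀(3b²-L²)/(6L)=-169/12 = (13·(8/5)²/(2·8)+(-169/12))/20000 = -3601/6000000 rad
Load 2 — point force P=20 kN at a=8/3 m (b=L-a=16/3):
  θ_2 = -Pb(L²-b²-3x²)/(6LEI)  [x≤a] = -20·(16/3)·(8²-(16/3)²-3·(8/5)²)/(6·8·20000) = -784/253125 rad
Superposition: θ = Σ θ_i = -598987/162000000 rad ≈ -0.003697 rad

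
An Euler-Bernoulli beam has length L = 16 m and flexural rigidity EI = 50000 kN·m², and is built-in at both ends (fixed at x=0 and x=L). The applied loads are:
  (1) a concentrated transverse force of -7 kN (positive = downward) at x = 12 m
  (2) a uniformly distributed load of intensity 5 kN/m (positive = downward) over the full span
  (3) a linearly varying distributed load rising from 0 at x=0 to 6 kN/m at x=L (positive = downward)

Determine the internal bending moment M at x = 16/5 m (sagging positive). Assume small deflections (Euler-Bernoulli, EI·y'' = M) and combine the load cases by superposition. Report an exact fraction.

Load 1 — point force P=-7 kN at a=12 m (b=L-a=4):
  M_1 = Pb²(3a+b)x/L³ - Pab²/L²  [x≤a] = (-7)·4²·(3·12+4)·(16/5)/16³ - (-7)·12·4²/16² = 7/4 kN·m
Load 2 — uniform load w=5 kN/m over full span:
  M_2 = wLx/2 - wL²/12 - wx²/2 = 5·16·(16/5)/2 - 5·16²/12 - 5·(16/5)²/2 = -64/15 kN·m
Load 3 — triangular load w₀=6 kN/m (0→w₀ over full span):
  M_3 = 3w₀Lx/20 - w₀L²/30 - w₀x³/(6L) = 3·6·16·(16/5)/20 - 6·16²/30 - 6·(16/5)³/(6·16) = -896/125 kN·m
Superposition: M = Σ M_i = -14527/1500 kN·m ≈ -9.684667 kN·m

M(16/5) = -14527/1500 kN·m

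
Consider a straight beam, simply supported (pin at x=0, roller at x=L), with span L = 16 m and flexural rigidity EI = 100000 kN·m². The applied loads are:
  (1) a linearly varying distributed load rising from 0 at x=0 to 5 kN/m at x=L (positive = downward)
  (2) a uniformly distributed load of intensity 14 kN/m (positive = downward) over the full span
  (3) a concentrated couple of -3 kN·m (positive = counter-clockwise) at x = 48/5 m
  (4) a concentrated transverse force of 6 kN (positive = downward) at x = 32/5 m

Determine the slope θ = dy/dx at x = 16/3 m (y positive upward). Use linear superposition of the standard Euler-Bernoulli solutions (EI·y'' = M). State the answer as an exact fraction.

Load 1 — triangular load w₀=5 kN/m (0→w₀ over full span):
  θ_1 = -w₀(7L⁴-30L²x²+15x⁴)/(360LEI) = -5·(7·16⁴-30·16²·(16/3)²+15·(16/3)⁴)/(360·16·100000) = -1664/759375 rad
Load 2 — uniform load w=14 kN/m over full span:
  θ_2 = -w(L³-6Lx²+4x³)/(24EI) = -14·(16³-6·16·(16/3)²+4·(16/3)³)/(24·100000) = -2912/253125 rad
Load 3 — applied couple M₀=-3 kN·m at a=48/5 m (b=L-a=32/5):
  θ_3 = (M₀x²/(2L)+C₁)/EI  [x≤a] with C₁=M₀(3b²-L²)/(6L)=104/25 = ((-3)·(16/3)²/(2·16)+(104/25))/100000 = 7/468750 rad
Load 4 — point force P=6 kN at a=32/5 m (b=L-a=48/5):
  θ_4 = -Pb(L²-b²-3x²)/(6LEI)  [x≤a] = -6·(48/5)·(16²-(48/5)²-3·(16/3)²)/(6·16·100000) = -184/390625 rad
Superposition: θ = Σ θ_i = -2686589/189843750 rad ≈ -0.014152 rad

θ(16/3) = -2686589/189843750 rad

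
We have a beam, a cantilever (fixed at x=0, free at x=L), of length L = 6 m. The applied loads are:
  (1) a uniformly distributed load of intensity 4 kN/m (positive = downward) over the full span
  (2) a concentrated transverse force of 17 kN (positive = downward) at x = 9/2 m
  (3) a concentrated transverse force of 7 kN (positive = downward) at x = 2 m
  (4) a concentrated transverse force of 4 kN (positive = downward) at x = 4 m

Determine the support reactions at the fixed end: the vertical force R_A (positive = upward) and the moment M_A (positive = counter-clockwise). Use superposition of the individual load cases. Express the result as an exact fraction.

R_A = 52 kN, M_A = 357/2 kN·m

Load 1 — uniform load w=4 kN/m over full span:
  R_A = wL = 4·6 = 24 kN
  M_A = wL²/2 = 4·6²/2 = 72 kN·m
Load 2 — point force P=17 kN at a=9/2 m (b=L-a=3/2):
  R_A = P = 17 kN
  M_A = Pa = 17·(9/2) = 153/2 kN·m
Load 3 — point force P=7 kN at a=2 m (b=L-a=4):
  R_A = P = 7 kN
  M_A = Pa = 7·2 = 14 kN·m
Load 4 — point force P=4 kN at a=4 m (b=L-a=2):
  R_A = P = 4 kN
  M_A = Pa = 4·4 = 16 kN·m
Superposition: R_A = 52 kN, M_A = 357/2 kN·m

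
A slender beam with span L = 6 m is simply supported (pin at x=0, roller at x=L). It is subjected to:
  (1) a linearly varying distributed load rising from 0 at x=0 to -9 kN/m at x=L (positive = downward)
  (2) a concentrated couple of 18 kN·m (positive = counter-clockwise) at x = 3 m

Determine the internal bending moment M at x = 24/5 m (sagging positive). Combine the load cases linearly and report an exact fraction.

M(24/5) = -2394/125 kN·m

Load 1 — triangular load w₀=-9 kN/m (0→w₀ over full span):
  M_1 = w₀Lx/6 - w₀x³/(6L) = (-9)·6·(24/5)/6 - (-9)·(24/5)³/(6·6) = -1944/125 kN·m
Load 2 — applied couple M₀=18 kN·m at a=3 m (b=L-a=3):
  M_2 = M₀x/L - M₀  [x>a] = 18·(24/5)/6 - 18 = -18/5 kN·m
Superposition: M = Σ M_i = -2394/125 kN·m ≈ -19.152000 kN·m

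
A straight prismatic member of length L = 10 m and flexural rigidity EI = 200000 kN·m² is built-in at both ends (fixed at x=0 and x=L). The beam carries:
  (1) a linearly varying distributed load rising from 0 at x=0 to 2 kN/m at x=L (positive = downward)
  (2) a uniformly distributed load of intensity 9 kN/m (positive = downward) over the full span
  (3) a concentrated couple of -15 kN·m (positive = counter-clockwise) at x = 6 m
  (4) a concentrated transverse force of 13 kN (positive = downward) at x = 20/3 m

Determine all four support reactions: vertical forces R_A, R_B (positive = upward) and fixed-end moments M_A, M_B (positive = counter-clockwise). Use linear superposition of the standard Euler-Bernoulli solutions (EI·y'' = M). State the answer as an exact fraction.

R_A = 33217/675 kN, M_A = 11677/135 kN·m, R_B = 43058/675 kN, M_B = -14318/135 kN·m

Load 1 — triangular load w₀=2 kN/m (0→w₀ over full span):
  R_A = 3w₀L/20 = 3·2·10/20 = 3 kN
  M_A = w₀L²/30 = 2·10²/30 = 20/3 kN·m
  R_B = 7w₀L/20 = 7·2·10/20 = 7 kN
  M_B = -w₀L²/20 = -2·10²/20 = -10 kN·m
Load 2 — uniform load w=9 kN/m over full span:
  R_A = wL/2 = 9·10/2 = 45 kN
  M_A = wL²/12 = 9·10²/12 = 75 kN·m
  R_B = wL/2 = 9·10/2 = 45 kN
  M_B = -wL²/12 = -9·10²/12 = -75 kN·m
Load 3 — applied couple M₀=-15 kN·m at a=6 m (b=L-a=4):
  R_A = 6M₀ab/L³ = 6·(-15)·6·4/10³ = -54/25 kN
  M_A = M₀b(2a-b)/L² = (-15)·4·(2·6-4)/10² = -24/5 kN·m
  R_B = -6M₀ab/L³ = -6·(-15)·6·4/10³ = 54/25 kN
  M_B = M₀a(2b-a)/L² = (-15)·6·(2·4-6)/10² = -9/5 kN·m
Load 4 — point force P=13 kN at a=20/3 m (b=L-a=10/3):
  R_A = Pb²(3a+b)/L³ = 13·(10/3)²·(3·(20/3)+(10/3))/10³ = 91/27 kN
  M_A = Pab²/L² = 13·(20/3)·(10/3)²/10² = 260/27 kN·m
  R_B = Pa²(a+3b)/L³ = 13·(20/3)²·((20/3)+3·(10/3))/10³ = 260/27 kN
  M_B = -Pa²b/L² = -13·(20/3)²·(10/3)/10² = -520/27 kN·m
Superposition: R_A = 33217/675 kN, M_A = 11677/135 kN·m, R_B = 43058/675 kN, M_B = -14318/135 kN·m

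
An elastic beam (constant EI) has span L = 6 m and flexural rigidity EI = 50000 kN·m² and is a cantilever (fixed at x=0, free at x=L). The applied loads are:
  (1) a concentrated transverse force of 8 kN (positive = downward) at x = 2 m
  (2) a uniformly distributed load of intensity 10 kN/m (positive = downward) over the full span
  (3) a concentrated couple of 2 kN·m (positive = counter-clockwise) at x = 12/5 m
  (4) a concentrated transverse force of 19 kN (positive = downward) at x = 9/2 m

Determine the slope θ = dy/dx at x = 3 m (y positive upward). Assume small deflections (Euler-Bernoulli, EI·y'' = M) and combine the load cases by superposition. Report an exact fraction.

θ(3) = -1243/125000 rad

Load 1 — point force P=8 kN at a=2 m (b=L-a=4):
  θ_1 = -Pa²/(2EI)  [x>a] = -8·2²/(2·50000) = -1/3125 rad
Load 2 — uniform load w=10 kN/m over full span:
  θ_2 = -wx(x²-3Lx+3L²)/(6EI) = -10·3·(3²-3·6·3+3·6²)/(6·50000) = -63/10000 rad
Load 3 — applied couple M₀=2 kN·m at a=12/5 m (b=L-a=18/5):
  θ_3 = M₀a/EI  [x>a] = 2·(12/5)/50000 = 3/31250 rad
Load 4 — point force P=19 kN at a=9/2 m (b=L-a=3/2):
  θ_4 = -Px(2a-x)/(2EI)  [x≤a] = -19·3·(2·(9/2)-3)/(2·50000) = -171/50000 rad
Superposition: θ = Σ θ_i = -1243/125000 rad ≈ -0.009944 rad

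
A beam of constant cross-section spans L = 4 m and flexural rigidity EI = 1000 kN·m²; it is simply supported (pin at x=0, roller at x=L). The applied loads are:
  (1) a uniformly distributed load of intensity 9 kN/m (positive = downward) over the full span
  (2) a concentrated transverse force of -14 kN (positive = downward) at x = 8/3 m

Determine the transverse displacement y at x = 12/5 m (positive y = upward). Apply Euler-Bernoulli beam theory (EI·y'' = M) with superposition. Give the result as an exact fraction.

Load 1 — uniform load w=9 kN/m over full span:
  y_1 = -wx(L³-2Lx²+x³)/(24EI) = -9·(12/5)·(4³-2·4·(12/5)²+(12/5)³)/(24·1000) = -2232/78125 m
Load 2 — point force P=-14 kN at a=8/3 m (b=L-a=4/3):
  y_2 = -Pbx(L²-b²-x²)/(6LEI)  [x≤a] = -(-14)·(4/3)·(12/5)·(4²-(4/3)²-(12/5)²)/(6·4·1000) = 6664/421875 m
Superposition: y = Σ y_i = -26944/2109375 m ≈ -0.012773 m

y(12/5) = -26944/2109375 m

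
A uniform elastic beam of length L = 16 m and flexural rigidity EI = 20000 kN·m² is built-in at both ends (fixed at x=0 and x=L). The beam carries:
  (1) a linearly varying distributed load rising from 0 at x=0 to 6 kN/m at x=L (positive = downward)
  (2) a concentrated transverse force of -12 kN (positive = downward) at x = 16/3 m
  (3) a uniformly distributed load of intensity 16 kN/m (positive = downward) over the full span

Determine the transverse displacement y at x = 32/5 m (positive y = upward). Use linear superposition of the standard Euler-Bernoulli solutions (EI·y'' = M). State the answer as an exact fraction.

y(32/5) = -1353984/9765625 m

Load 1 — triangular load w₀=6 kN/m (0→w₀ over full span):
  y_1 = -w₀x²(L-x)²(x+2L)/(120LEI) = -6·(32/5)²·(16-(32/5))²·((32/5)+2·16)/(120·16·20000) = -221184/9765625 m
Load 2 — point force P=-12 kN at a=16/3 m (b=L-a=32/3):
  y_2 = -Pa²(L-x)²(3bL-(3b+a)(L-x))/(6L³EI)  [x>a] = -(-12)·(16/3)²·(16-(32/5))²·(3·(32/3)·16-(3·(32/3)+(16/3))·(16-(32/5)))/(6·16³·20000) = 768/78125 m
Load 3 — uniform load w=16 kN/m over full span:
  y_3 = -wx²(L-x)²/(24EI) = -16·(32/5)²·(16-(32/5))²/(24·20000) = -49152/390625 m
Superposition: y = Σ y_i = -1353984/9765625 m ≈ -0.138648 m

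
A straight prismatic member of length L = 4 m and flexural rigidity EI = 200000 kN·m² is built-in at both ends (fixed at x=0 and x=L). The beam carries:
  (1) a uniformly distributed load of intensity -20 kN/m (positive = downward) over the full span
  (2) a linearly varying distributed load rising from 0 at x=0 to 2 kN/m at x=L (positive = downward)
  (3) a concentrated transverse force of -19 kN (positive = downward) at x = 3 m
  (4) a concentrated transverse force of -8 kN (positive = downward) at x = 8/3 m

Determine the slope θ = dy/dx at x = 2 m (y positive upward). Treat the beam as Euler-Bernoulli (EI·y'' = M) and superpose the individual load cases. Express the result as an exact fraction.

Load 1 — uniform load w=-20 kN/m over full span:
  θ_1 = -wx(L-x)(L-2x)/(12EI) = -(-20)·2·(4-2)·(4-2·2)/(12·200000) = 0 rad
Load 2 — triangular load w₀=2 kN/m (0→w₀ over full span):
  θ_2 = -w₀(2x(L-x)(L-2x)(x+2L)+x²(L-x)²)/(120LEI) = -2·(2·2·(4-2)·(4-2·2)·(2+2·4)+2²·(4-2)²)/(120·4·200000) = -1/3000000 rad
Load 3 — point force P=-19 kN at a=3 m (b=L-a=1):
  θ_3 = -Pb²x(2aL-(3a+b)x)/(2L³EI)  [x≤a] = -(-19)·1²·2·(2·3·4-(3·3+1)·2)/(2·4³·200000) = 19/3200000 rad
Load 4 — point force P=-8 kN at a=8/3 m (b=L-a=4/3):
  θ_4 = -Pb²x(2aL-(3a+b)x)/(2L³EI)  [x≤a] = -(-8)·(4/3)²·2·(2·(8/3)·4-(3·(8/3)+(4/3))·2)/(2·4³·200000) = 1/337500 rad
Superposition: θ = Σ θ_i = 3701/432000000 rad ≈ 0.000009 rad

θ(2) = 3701/432000000 rad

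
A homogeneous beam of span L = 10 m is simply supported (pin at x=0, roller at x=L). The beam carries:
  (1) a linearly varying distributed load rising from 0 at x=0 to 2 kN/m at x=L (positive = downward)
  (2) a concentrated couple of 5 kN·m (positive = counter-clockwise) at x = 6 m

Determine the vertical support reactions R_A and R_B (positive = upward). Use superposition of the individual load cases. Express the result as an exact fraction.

Load 1 — triangular load w₀=2 kN/m (0→w₀ over full span):
  R_A = w₀L/6 = 2·10/6 = 10/3 kN
  R_B = w₀L/3 = 2·10/3 = 20/3 kN
Load 2 — applied couple M₀=5 kN·m at a=6 m (b=L-a=4):
  R_A = M₀/L = 5/10 = 1/2 kN
  R_B = -M₀/L = -5/10 = -1/2 kN
Superposition: R_A = 23/6 kN, R_B = 37/6 kN

R_A = 23/6 kN, R_B = 37/6 kN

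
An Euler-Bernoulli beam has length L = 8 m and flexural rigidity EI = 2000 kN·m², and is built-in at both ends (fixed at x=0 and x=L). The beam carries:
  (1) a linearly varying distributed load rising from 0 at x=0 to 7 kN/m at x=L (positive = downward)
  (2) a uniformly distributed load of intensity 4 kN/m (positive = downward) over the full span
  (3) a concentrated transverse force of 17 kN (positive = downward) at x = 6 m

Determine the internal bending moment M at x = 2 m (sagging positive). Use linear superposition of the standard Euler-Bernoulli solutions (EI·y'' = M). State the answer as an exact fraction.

Load 1 — triangular load w₀=7 kN/m (0→w₀ over full span):
  M_1 = 3w₀Lx/20 - w₀L²/30 - w₀x³/(6L) = 3·7·8·2/20 - 7·8²/30 - 7·2³/(6·8) = 7/10 kN·m
Load 2 — uniform load w=4 kN/m over full span:
  M_2 = wLx/2 - wL²/12 - wx²/2 = 4·8·2/2 - 4·8²/12 - 4·2²/2 = 8/3 kN·m
Load 3 — point force P=17 kN at a=6 m (b=L-a=2):
  M_3 = Pb²(3a+b)x/L³ - Pab²/L²  [x≤a] = 17·2²·(3·6+2)·2/8³ - 17·6·2²/8² = -17/16 kN·m
Superposition: M = Σ M_i = 553/240 kN·m ≈ 2.304167 kN·m

M(2) = 553/240 kN·m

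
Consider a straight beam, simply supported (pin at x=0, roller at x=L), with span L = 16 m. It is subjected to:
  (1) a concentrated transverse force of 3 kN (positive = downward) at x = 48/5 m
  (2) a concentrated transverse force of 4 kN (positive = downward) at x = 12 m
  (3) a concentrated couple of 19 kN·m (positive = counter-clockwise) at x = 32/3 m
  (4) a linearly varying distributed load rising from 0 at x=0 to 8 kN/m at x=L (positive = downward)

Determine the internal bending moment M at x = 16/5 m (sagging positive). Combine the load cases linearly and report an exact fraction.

M(16/5) = 9547/125 kN·m

Load 1 — point force P=3 kN at a=48/5 m (b=L-a=32/5):
  M_1 = Pbx/L  [x≤a] = 3·(32/5)·(16/5)/16 = 96/25 kN·m
Load 2 — point force P=4 kN at a=12 m (b=L-a=4):
  M_2 = Pbx/L  [x≤a] = 4·4·(16/5)/16 = 16/5 kN·m
Load 3 — applied couple M₀=19 kN·m at a=32/3 m (b=L-a=16/3):
  M_3 = M₀x/L  [x≤a] = 19·(16/5)/16 = 19/5 kN·m
Load 4 — triangular load w₀=8 kN/m (0→w₀ over full span):
  M_4 = w₀Lx/6 - w₀x³/(6L) = 8·16·(16/5)/6 - 8·(16/5)³/(6·16) = 8192/125 kN·m
Superposition: M = Σ M_i = 9547/125 kN·m ≈ 76.376000 kN·m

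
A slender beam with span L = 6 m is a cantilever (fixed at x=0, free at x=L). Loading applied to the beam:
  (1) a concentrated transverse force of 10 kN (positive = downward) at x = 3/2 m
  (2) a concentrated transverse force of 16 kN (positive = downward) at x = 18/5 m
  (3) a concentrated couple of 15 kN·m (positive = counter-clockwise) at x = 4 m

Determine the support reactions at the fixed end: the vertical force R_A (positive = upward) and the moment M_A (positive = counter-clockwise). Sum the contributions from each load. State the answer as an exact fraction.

Load 1 — point force P=10 kN at a=3/2 m (b=L-a=9/2):
  R_A = P = 10 kN
  M_A = Pa = 10·(3/2) = 15 kN·m
Load 2 — point force P=16 kN at a=18/5 m (b=L-a=12/5):
  R_A = P = 16 kN
  M_A = Pa = 16·(18/5) = 288/5 kN·m
Load 3 — applied couple M₀=15 kN·m at a=4 m (b=L-a=2):
  R_A = 0 kN
  M_A = -M₀ = -15 kN·m
Superposition: R_A = 26 kN, M_A = 288/5 kN·m

R_A = 26 kN, M_A = 288/5 kN·m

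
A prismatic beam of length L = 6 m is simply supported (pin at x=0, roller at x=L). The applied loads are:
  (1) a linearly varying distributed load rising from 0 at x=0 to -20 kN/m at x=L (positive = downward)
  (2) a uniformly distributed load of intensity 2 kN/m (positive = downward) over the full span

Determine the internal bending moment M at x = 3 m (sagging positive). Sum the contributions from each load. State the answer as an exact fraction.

M(3) = -36 kN·m

Load 1 — triangular load w₀=-20 kN/m (0→w₀ over full span):
  M_1 = w₀Lx/6 - w₀x³/(6L) = (-20)·6·3/6 - (-20)·3³/(6·6) = -45 kN·m
Load 2 — uniform load w=2 kN/m over full span:
  M_2 = wx(L-x)/2 = 2·3·(6-3)/2 = 9 kN·m
Superposition: M = Σ M_i = -36 kN·m ≈ -36.000000 kN·m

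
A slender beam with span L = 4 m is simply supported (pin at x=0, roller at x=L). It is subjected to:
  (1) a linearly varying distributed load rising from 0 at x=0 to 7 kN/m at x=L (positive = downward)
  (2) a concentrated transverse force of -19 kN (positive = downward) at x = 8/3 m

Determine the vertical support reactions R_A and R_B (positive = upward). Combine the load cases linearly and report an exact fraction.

Load 1 — triangular load w₀=7 kN/m (0→w₀ over full span):
  R_A = w₀L/6 = 7·4/6 = 14/3 kN
  R_B = w₀L/3 = 7·4/3 = 28/3 kN
Load 2 — point force P=-19 kN at a=8/3 m (b=L-a=4/3):
  R_A = Pb/L = (-19)·(4/3)/4 = -19/3 kN
  R_B = Pa/L = (-19)·(8/3)/4 = -38/3 kN
Superposition: R_A = -5/3 kN, R_B = -10/3 kN

R_A = -5/3 kN, R_B = -10/3 kN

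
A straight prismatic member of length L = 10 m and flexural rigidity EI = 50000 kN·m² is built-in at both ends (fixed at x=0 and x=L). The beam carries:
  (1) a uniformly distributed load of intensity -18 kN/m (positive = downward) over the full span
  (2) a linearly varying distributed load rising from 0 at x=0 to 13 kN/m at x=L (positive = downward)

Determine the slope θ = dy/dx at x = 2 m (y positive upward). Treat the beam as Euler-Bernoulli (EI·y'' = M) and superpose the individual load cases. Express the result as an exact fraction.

θ(2) = 179/93750 rad

Load 1 — uniform load w=-18 kN/m over full span:
  θ_1 = -wx(L-x)(L-2x)/(12EI) = -(-18)·2·(10-2)·(10-2·2)/(12·50000) = 9/3125 rad
Load 2 — triangular load w₀=13 kN/m (0→w₀ over full span):
  θ_2 = -w₀(2x(L-x)(L-2x)(x+2L)+x²(L-x)²)/(120LEI) = -13·(2·2·(10-2)·(10-2·2)·(2+2·10)+2²·(10-2)²)/(120·10·50000) = -91/93750 rad
Superposition: θ = Σ θ_i = 179/93750 rad ≈ 0.001909 rad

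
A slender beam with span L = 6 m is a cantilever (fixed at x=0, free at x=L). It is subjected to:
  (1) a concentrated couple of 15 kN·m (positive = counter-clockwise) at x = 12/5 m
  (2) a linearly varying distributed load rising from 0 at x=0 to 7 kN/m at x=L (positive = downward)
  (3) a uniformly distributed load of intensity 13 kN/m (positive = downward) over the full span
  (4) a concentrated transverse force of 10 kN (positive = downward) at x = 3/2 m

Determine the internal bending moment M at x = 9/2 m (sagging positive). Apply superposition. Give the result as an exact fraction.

M(9/2) = -699/32 kN·m

Load 1 — applied couple M₀=15 kN·m at a=12/5 m (b=L-a=18/5):
  M_1 = 0  [x>a] = 0 kN·m
Load 2 — triangular load w₀=7 kN/m (0→w₀ over full span):
  M_2 = w₀Lx/2 - w₀L²/3 - w₀x³/(6L) = 7·6·(9/2)/2 - 7·6²/3 - 7·(9/2)³/(6·6) = -231/32 kN·m
Load 3 — uniform load w=13 kN/m over full span:
  M_3 = -w(L-x)²/2 = -13·(6-(9/2))²/2 = -117/8 kN·m
Load 4 — point force P=10 kN at a=3/2 m (b=L-a=9/2):
  M_4 = 0  [x>a] = 0 kN·m
Superposition: M = Σ M_i = -699/32 kN·m ≈ -21.843750 kN·m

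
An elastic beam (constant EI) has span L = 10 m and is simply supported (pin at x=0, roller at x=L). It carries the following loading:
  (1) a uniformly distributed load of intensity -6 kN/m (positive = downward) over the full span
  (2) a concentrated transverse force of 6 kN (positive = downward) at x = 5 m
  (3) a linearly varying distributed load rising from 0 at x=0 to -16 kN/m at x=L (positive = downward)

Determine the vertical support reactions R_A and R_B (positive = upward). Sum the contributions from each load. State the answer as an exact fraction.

R_A = -161/3 kN, R_B = -241/3 kN

Load 1 — uniform load w=-6 kN/m over full span:
  R_A = wL/2 = (-6)·10/2 = -30 kN
  R_B = wL/2 = (-6)·10/2 = -30 kN
Load 2 — point force P=6 kN at a=5 m (b=L-a=5):
  R_A = Pb/L = 6·5/10 = 3 kN
  R_B = Pa/L = 6·5/10 = 3 kN
Load 3 — triangular load w₀=-16 kN/m (0→w₀ over full span):
  R_A = w₀L/6 = (-16)·10/6 = -80/3 kN
  R_B = w₀L/3 = (-16)·10/3 = -160/3 kN
Superposition: R_A = -161/3 kN, R_B = -241/3 kN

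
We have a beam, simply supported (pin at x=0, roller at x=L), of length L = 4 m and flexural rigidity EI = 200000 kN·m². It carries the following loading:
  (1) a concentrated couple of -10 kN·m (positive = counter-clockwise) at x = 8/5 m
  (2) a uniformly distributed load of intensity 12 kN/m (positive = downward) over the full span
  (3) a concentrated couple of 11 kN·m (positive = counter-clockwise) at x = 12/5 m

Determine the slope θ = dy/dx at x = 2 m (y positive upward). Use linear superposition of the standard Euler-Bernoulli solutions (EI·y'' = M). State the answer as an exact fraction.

θ(2) = 23/30000000 rad

Load 1 — applied couple M₀=-10 kN·m at a=8/5 m (b=L-a=12/5):
  θ_1 = (M₀x²/(2L)-M₀(x-a)+C₁)/EI  [x>a] with C₁=M₀(3b²-L²)/(6L)=-8/15 = ((-10)·2²/(2·4)-(-10)·(2-(8/5))+(-8/15))/200000 = -23/3000000 rad
Load 2 — uniform load w=12 kN/m over full span:
  θ_2 = -w(L³-6Lx²+4x³)/(24EI) = -12·(4³-6·4·2²+4·2³)/(24·200000) = 0 rad
Load 3 — applied couple M₀=11 kN·m at a=12/5 m (b=L-a=8/5):
  θ_3 = (M₀x²/(2L)+C₁)/EI  [x≤a] with C₁=M₀(3b²-L²)/(6L)=-286/75 = (11·2²/(2·4)+(-286/75))/200000 = 253/30000000 rad
Superposition: θ = Σ θ_i = 23/30000000 rad ≈ 0.000001 rad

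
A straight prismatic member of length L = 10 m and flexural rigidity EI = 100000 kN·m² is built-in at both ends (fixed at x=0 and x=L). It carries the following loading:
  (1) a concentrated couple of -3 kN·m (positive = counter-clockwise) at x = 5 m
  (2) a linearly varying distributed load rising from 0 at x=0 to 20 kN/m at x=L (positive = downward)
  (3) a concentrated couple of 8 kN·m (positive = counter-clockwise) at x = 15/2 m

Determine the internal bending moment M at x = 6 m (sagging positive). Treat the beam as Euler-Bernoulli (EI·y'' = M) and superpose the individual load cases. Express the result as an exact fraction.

M(6) = 2717/60 kN·m

Load 1 — applied couple M₀=-3 kN·m at a=5 m (b=L-a=5):
  M_1 = R_Ax - M_A - M₀  [x>a] with R_A=-9/20, M_A=-3/4 = (-9/20)·6 - (-3/4) - (-3) = 21/20 kN·m
Load 2 — triangular load w₀=20 kN/m (0→w₀ over full span):
  M_2 = 3w₀Lx/20 - w₀L²/30 - w₀x³/(6L) = 3·20·10·6/20 - 20·10²/30 - 20·6³/(6·10) = 124/3 kN·m
Load 3 — applied couple M₀=8 kN·m at a=15/2 m (b=L-a=5/2):
  M_3 = R_Ax - M_A  [x≤a] with R_A=9/10, M_A=5/2 = (9/10)·6 - (5/2) = 29/10 kN·m
Superposition: M = Σ M_i = 2717/60 kN·m ≈ 45.283333 kN·m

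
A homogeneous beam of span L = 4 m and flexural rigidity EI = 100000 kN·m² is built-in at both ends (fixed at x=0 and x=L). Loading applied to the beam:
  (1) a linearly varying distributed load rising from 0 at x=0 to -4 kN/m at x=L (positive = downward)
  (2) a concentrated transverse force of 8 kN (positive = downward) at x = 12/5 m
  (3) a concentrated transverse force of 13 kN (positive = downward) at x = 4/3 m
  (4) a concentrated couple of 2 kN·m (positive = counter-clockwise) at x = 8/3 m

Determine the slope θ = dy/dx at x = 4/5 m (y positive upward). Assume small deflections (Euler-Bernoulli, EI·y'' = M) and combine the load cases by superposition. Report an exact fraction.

Load 1 — triangular load w₀=-4 kN/m (0→w₀ over full span):
  θ_1 = -w₀(2x(L-x)(L-2x)(x+2L)+x²(L-x)²)/(120LEI) = -(-4)·(2·(4/5)·(4-(4/5))·(4-2·(4/5))·((4/5)+2·4)+(4/5)²·(4-(4/5))²)/(120·4·100000) = 56/5859375 rad
Load 2 — point force P=8 kN at a=12/5 m (b=L-a=8/5):
  θ_2 = -Pb²x(2aL-(3a+b)x)/(2L³EI)  [x≤a] = -8·(8/5)²·(4/5)·(2·(12/5)·4-(3·(12/5)+(8/5))·(4/5))/(2·4³·100000) = -152/9765625 rad
Load 3 — point force P=13 kN at a=4/3 m (b=L-a=8/3):
  θ_3 = -Pb²x(2aL-(3a+b)x)/(2L³EI)  [x≤a] = -13·(8/3)²·(4/5)·(2·(4/3)·4-(3·(4/3)+(8/3))·(4/5))/(2·4³·100000) = -13/421875 rad
Load 4 — applied couple M₀=2 kN·m at a=8/3 m (b=L-a=4/3):
  θ_4 = (R_Ax²/2 - M_Ax)/EI  [x≤a] with R_A=2/3, M_A=2/3 = ((2/3)·(4/5)²/2 - (2/3)·(4/5))/100000 = -1/312500 rad
Superposition: θ = Σ θ_i = -42211/1054687500 rad ≈ -0.000040 rad

θ(4/5) = -42211/1054687500 rad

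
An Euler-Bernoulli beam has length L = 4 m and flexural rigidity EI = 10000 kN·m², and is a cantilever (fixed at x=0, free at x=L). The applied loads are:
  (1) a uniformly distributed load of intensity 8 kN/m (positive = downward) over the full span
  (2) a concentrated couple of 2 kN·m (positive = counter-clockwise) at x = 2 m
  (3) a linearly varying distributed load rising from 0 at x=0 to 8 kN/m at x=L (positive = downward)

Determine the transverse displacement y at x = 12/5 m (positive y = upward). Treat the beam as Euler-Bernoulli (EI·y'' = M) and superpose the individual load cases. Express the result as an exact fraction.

Load 1 — uniform load w=8 kN/m over full span:
  y_1 = -wx²(x²-4Lx+6L²)/(24EI) = -8·(12/5)²·((12/5)²-4·4·(12/5)+6·4²)/(24·10000) = -4752/390625 m
Load 2 — applied couple M₀=2 kN·m at a=2 m (b=L-a=2):
  y_2 = M₀a(2x-a)/(2EI)  [x>a] = 2·2·(2·(12/5)-2)/(2·10000) = 7/12500 m
Load 3 — triangular load w₀=8 kN/m (0→w₀ over full span):
  y_3 = (w₀Lx³/12-w₀L²x²/6-w₀x⁵/(120L))/EI = (8·4·(12/5)³/12-8·4²·(12/5)²/6-8·(12/5)⁵/(120·4))/10000 = -85296/9765625 m
Superposition: y = Σ y_i = -794509/39062500 m ≈ -0.020339 m

y(12/5) = -794509/39062500 m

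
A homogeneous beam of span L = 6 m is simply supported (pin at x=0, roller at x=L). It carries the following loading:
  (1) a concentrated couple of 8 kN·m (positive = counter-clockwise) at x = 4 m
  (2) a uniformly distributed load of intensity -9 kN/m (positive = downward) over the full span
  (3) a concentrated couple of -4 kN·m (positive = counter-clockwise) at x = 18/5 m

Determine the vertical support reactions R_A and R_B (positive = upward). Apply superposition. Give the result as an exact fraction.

Load 1 — applied couple M₀=8 kN·m at a=4 m (b=L-a=2):
  R_A = M₀/L = 8/6 = 4/3 kN
  R_B = -M₀/L = -8/6 = -4/3 kN
Load 2 — uniform load w=-9 kN/m over full span:
  R_A = wL/2 = (-9)·6/2 = -27 kN
  R_B = wL/2 = (-9)·6/2 = -27 kN
Load 3 — applied couple M₀=-4 kN·m at a=18/5 m (b=L-a=12/5):
  R_A = M₀/L = (-4)/6 = -2/3 kN
  R_B = -M₀/L = -(-4)/6 = 2/3 kN
Superposition: R_A = -79/3 kN, R_B = -83/3 kN

R_A = -79/3 kN, R_B = -83/3 kN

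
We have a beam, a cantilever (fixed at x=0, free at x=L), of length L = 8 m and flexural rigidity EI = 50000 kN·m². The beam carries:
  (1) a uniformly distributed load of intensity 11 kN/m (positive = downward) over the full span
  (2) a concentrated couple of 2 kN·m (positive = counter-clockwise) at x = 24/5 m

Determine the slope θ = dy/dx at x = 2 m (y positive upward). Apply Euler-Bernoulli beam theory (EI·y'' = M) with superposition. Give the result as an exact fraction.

θ(2) = -101/9375 rad

Load 1 — uniform load w=11 kN/m over full span:
  θ_1 = -wx(x²-3Lx+3L²)/(6EI) = -11·2·(2²-3·8·2+3·8²)/(6·50000) = -407/37500 rad
Load 2 — applied couple M₀=2 kN·m at a=24/5 m (b=L-a=16/5):
  θ_2 = M₀x/EI  [x≤a] = 2·2/50000 = 1/12500 rad
Superposition: θ = Σ θ_i = -101/9375 rad ≈ -0.010773 rad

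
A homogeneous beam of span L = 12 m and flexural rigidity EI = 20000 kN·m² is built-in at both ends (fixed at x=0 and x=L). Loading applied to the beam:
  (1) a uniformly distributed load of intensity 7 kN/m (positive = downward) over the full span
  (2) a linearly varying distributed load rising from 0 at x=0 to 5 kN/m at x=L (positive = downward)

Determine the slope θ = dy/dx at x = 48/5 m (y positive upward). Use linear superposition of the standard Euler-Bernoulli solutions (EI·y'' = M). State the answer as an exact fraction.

Load 1 — uniform load w=7 kN/m over full span:
  θ_1 = -wx(L-x)(L-2x)/(12EI) = -7·(48/5)·(12-(48/5))·(12-2·(48/5))/(12·20000) = 378/78125 rad
Load 2 — triangular load w₀=5 kN/m (0→w₀ over full span):
  θ_2 = -w₀(2x(L-x)(L-2x)(x+2L)+x²(L-x)²)/(120LEI) = -5·(2·(48/5)·(12-(48/5))·(12-2·(48/5))·((48/5)+2·12)+(48/5)²·(12-(48/5))²)/(120·12·20000) = 144/78125 rad
Superposition: θ = Σ θ_i = 522/78125 rad ≈ 0.006682 rad

θ(48/5) = 522/78125 rad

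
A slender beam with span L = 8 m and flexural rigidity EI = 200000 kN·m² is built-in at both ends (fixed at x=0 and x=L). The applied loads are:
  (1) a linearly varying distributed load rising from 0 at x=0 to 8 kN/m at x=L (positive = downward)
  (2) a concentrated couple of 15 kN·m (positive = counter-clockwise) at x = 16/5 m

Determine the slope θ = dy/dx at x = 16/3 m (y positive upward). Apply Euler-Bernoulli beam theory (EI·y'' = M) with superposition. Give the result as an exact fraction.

Load 1 — triangular load w₀=8 kN/m (0→w₀ over full span):
  θ_1 = -w₀(2x(L-x)(L-2x)(x+2L)+x²(L-x)²)/(120LEI) = -8·(2·(16/3)·(8-(16/3))·(8-2·(16/3))·((16/3)+2·8)+(16/3)²·(8-(16/3))²)/(120·8·200000) = 224/3796875 rad
Load 2 — applied couple M₀=15 kN·m at a=16/5 m (b=L-a=24/5):
  θ_2 = (R_Ax²/2 - M_Ax - M₀(x-a))/EI  [x>a] with R_A=27/10, M_A=9/5 = ((27/10)·(16/3)²/2 - (9/5)·(16/3) - 15·((16/3)-(16/5)))/200000 = -1/62500 rad
Superposition: θ = Σ θ_i = 653/15187500 rad ≈ 0.000043 rad

θ(16/3) = 653/15187500 rad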